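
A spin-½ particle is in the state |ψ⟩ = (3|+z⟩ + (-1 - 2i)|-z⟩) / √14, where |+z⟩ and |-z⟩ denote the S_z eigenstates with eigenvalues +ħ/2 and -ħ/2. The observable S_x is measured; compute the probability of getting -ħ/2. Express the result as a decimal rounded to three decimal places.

|-x⟩ = (|+z⟩ - |-z⟩)/√2, so ⟨-x|ψ⟩ = (4 + 2i) / (√2·√14).
P = |4 + 2i|² / 28 = 20/28.

0.714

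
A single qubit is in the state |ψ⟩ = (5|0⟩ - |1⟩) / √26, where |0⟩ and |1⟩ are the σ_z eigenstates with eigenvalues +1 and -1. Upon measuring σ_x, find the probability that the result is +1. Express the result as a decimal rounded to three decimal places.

|+x⟩ = (|0⟩ + |1⟩)/√2, so ⟨+x|ψ⟩ = (4) / (√2·√26).
P = |4|² / 52 = 16/52.

0.308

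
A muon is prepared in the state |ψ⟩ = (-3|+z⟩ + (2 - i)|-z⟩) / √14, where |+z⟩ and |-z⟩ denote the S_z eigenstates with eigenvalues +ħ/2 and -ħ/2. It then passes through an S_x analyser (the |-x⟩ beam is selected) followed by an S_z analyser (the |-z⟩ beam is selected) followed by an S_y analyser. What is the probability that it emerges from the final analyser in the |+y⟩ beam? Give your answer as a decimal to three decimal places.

First analyser (S_x): P(|-x⟩) = |⟨-x|ψ⟩|² = 26/28.
After stage 1 the state is |-x⟩; P(|-z⟩) = |⟨-z|-x⟩|² = 1/2.
After stage 2 the state is |-z⟩; P(|+y⟩) = |⟨+y|-z⟩|² = 1/2.
Joint probability = 26/28 × 1/2 × 1/2 = 0.232.

0.232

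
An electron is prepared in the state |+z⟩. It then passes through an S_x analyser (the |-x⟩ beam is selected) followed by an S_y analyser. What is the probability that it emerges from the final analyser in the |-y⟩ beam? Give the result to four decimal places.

0.2500

First analyser (S_x): from |+z⟩, P(|-x⟩) = 1/2.
After stage 1 the state is |-x⟩; P(|-y⟩) = |⟨-y|-x⟩|² = 1/2.
Joint probability = 1/2 × 1/2 = 0.2500.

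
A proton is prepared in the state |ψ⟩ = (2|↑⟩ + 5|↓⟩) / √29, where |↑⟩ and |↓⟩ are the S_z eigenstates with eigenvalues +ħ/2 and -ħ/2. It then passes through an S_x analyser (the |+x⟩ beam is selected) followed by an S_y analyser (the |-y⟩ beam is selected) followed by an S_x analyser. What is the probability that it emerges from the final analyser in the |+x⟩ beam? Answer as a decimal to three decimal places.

0.211

First analyser (S_x): P(|+x⟩) = |⟨+x|ψ⟩|² = 49/58.
After stage 1 the state is |+x⟩; P(|-y⟩) = |⟨-y|+x⟩|² = 1/2.
After stage 2 the state is |-y⟩; P(|+x⟩) = |⟨+x|-y⟩|² = 1/2.
Joint probability = 49/58 × 1/2 × 1/2 = 0.211.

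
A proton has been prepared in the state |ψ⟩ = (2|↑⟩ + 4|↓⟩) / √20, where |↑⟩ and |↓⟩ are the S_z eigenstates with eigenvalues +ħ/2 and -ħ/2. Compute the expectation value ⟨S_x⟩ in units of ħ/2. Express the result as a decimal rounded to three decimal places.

0.800

⟨σ_x⟩ = 2 Re(a* b)/(|a|²+|b|²) with a = 2, b = 4.
a* b = 8, so ⟨σ_x⟩ = 16/20.
⟨S_x⟩ = (ħ/2)·⟨σ_x⟩.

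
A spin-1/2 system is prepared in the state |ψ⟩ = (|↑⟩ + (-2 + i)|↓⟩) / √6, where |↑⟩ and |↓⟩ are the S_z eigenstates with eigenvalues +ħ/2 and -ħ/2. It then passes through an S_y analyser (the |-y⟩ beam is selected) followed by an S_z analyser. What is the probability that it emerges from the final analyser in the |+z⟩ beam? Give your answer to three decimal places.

First analyser (S_y): P(|-y⟩) = |⟨-y|ψ⟩|² = 4/12.
After stage 1 the state is |-y⟩; P(|+z⟩) = |⟨+z|-y⟩|² = 1/2.
Joint probability = 4/12 × 1/2 = 0.167.

0.167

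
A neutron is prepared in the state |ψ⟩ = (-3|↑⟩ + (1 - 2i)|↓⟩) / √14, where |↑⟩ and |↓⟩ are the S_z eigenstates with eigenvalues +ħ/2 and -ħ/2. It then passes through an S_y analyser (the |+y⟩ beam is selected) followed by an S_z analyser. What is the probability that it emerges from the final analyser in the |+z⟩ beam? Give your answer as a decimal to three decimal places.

0.464

First analyser (S_y): P(|+y⟩) = |⟨+y|ψ⟩|² = 26/28.
After stage 1 the state is |+y⟩; P(|+z⟩) = |⟨+z|+y⟩|² = 1/2.
Joint probability = 26/28 × 1/2 = 0.464.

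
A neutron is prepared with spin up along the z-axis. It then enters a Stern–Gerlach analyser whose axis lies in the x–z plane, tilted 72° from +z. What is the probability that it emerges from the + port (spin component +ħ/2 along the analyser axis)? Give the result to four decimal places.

0.6545

For spin-½, the probability of finding spin-up along an axis at angle θ to the initial spin direction is cos²(θ/2); spin-down is sin²(θ/2).
θ = 72°, so P = cos²(36°) ≈ 0.6545.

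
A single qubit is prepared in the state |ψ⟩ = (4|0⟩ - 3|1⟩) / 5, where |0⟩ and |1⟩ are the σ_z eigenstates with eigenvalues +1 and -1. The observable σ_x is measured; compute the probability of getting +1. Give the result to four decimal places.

0.0200

|+x⟩ = (|0⟩ + |1⟩)/√2, so ⟨+x|ψ⟩ = (1) / (√2·5).
P = |1|² / 50 = 1/50.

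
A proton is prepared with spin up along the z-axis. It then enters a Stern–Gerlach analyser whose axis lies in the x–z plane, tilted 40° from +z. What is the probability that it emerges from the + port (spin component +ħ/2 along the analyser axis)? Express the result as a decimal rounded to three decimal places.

0.883

For spin-½, the probability of finding spin-up along an axis at angle θ to the initial spin direction is cos²(θ/2); spin-down is sin²(θ/2).
θ = 40°, so P = cos²(20°) ≈ 0.883.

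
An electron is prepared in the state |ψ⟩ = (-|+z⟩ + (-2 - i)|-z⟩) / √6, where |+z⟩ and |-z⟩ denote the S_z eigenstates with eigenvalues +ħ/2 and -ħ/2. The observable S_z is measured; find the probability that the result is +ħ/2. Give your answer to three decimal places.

0.167

The +ħ/2 outcome corresponds to |+z⟩. Its amplitude in |ψ⟩ is -1/√6.
P = |-1|² / 6 = 1/6.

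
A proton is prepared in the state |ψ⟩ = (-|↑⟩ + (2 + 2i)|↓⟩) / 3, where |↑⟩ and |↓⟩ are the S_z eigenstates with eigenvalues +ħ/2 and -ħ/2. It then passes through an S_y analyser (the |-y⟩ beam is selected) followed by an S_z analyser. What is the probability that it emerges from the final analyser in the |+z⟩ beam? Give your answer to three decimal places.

First analyser (S_y): P(|-y⟩) = |⟨-y|ψ⟩|² = 13/18.
After stage 1 the state is |-y⟩; P(|+z⟩) = |⟨+z|-y⟩|² = 1/2.
Joint probability = 13/18 × 1/2 = 0.361.

0.361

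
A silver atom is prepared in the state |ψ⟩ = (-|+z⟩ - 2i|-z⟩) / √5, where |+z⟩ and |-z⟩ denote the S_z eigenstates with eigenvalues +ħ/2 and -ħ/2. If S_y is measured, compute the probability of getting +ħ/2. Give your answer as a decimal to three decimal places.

0.900

|+y⟩ = (|+z⟩ + i|-z⟩)/√2, so ⟨+y|ψ⟩ = (-3) / (√2·√5).
P = |-3|² / 10 = 9/10.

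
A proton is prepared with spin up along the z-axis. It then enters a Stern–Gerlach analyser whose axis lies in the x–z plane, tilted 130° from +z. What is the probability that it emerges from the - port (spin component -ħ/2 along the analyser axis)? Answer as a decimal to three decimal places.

0.821

For spin-½, the probability of finding spin-up along an axis at angle θ to the initial spin direction is cos²(θ/2); spin-down is sin²(θ/2).
θ = 130°, so P = sin²(65°) ≈ 0.821.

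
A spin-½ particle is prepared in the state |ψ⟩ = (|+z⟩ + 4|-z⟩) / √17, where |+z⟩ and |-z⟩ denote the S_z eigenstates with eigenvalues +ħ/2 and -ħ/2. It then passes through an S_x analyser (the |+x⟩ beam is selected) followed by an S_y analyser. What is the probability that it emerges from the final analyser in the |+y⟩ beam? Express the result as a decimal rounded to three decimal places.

First analyser (S_x): P(|+x⟩) = |⟨+x|ψ⟩|² = 25/34.
After stage 1 the state is |+x⟩; P(|+y⟩) = |⟨+y|+x⟩|² = 1/2.
Joint probability = 25/34 × 1/2 = 0.368.

0.368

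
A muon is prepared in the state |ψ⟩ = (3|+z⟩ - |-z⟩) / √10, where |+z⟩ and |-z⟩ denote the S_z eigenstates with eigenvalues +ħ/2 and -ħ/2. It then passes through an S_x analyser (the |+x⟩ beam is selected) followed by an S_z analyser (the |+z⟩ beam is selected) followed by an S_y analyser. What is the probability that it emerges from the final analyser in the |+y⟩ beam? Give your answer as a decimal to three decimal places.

First analyser (S_x): P(|+x⟩) = |⟨+x|ψ⟩|² = 4/20.
After stage 1 the state is |+x⟩; P(|+z⟩) = |⟨+z|+x⟩|² = 1/2.
After stage 2 the state is |+z⟩; P(|+y⟩) = |⟨+y|+z⟩|² = 1/2.
Joint probability = 4/20 × 1/2 × 1/2 = 0.050.

0.050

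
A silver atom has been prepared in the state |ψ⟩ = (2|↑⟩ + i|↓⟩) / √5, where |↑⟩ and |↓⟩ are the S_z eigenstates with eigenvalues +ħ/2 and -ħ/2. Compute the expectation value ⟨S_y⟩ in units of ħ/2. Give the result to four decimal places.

0.8000

⟨σ_y⟩ = 2 Im(a* b)/(|a|²+|b|²) with a = 2, b = i.
a* b = 2i, so ⟨σ_y⟩ = 4/5.
⟨S_y⟩ = (ħ/2)·⟨σ_y⟩.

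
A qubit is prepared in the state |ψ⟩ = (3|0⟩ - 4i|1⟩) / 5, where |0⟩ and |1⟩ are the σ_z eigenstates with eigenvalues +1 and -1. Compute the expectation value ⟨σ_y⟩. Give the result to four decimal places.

⟨σ_y⟩ = 2 Im(a* b)/(|a|²+|b|²) with a = 3, b = -4i.
a* b = -12i, so ⟨σ_y⟩ = -24/25.

-0.9600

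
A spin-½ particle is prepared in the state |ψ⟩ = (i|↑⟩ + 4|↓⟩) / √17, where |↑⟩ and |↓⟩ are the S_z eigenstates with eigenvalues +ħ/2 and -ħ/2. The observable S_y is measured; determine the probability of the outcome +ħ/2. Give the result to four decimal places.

0.2647

|+y⟩ = (|↑⟩ + i|↓⟩)/√2, so ⟨+y|ψ⟩ = (-3i) / (√2·√17).
P = |-3i|² / 34 = 9/34.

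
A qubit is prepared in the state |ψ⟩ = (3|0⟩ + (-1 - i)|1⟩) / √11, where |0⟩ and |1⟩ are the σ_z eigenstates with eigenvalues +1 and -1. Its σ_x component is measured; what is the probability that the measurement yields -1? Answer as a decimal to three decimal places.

|-x⟩ = (|0⟩ - |1⟩)/√2, so ⟨-x|ψ⟩ = (4 + i) / (√2·√11).
P = |4 + i|² / 22 = 17/22.

0.773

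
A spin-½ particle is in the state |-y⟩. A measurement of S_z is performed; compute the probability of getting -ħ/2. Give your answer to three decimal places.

In the S_z basis, |-y⟩ = (|+z⟩ - i|-z⟩)/√2 and |-z⟩ = |-z⟩.
|⟨-z|-y⟩|² = 1/2.

0.500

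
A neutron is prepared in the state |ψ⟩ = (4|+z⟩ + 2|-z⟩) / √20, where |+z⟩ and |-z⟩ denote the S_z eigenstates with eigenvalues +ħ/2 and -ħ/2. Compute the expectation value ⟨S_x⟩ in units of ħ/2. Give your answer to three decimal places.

0.800

⟨σ_x⟩ = 2 Re(a* b)/(|a|²+|b|²) with a = 4, b = 2.
a* b = 8, so ⟨σ_x⟩ = 16/20.
⟨S_x⟩ = (ħ/2)·⟨σ_x⟩.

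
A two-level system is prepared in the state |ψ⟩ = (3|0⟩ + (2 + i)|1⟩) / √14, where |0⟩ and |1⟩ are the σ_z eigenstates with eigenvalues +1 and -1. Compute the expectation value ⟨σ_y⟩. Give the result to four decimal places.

⟨σ_y⟩ = 2 Im(a* b)/(|a|²+|b|²) with a = 3, b = (2 + i).
a* b = (6 + 3i), so ⟨σ_y⟩ = 6/14.

0.4286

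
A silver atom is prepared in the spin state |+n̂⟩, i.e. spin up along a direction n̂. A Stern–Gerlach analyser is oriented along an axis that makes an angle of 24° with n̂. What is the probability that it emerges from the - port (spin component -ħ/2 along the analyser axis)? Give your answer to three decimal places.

For spin-½, the probability of finding spin-up along an axis at angle θ to the initial spin direction is cos²(θ/2); spin-down is sin²(θ/2).
θ = 24°, so P = sin²(12°) ≈ 0.043.

0.043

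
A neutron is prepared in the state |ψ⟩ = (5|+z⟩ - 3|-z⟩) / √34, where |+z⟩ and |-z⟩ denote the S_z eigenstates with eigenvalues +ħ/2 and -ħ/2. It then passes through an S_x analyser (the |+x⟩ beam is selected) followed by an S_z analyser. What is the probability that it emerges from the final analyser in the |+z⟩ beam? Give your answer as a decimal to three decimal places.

First analyser (S_x): P(|+x⟩) = |⟨+x|ψ⟩|² = 4/68.
After stage 1 the state is |+x⟩; P(|+z⟩) = |⟨+z|+x⟩|² = 1/2.
Joint probability = 4/68 × 1/2 = 0.029.

0.029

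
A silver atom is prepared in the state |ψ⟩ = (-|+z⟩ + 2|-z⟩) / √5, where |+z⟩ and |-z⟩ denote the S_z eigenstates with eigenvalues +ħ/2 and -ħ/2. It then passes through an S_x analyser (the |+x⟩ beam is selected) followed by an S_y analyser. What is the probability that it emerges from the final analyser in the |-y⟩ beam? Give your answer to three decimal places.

First analyser (S_x): P(|+x⟩) = |⟨+x|ψ⟩|² = 1/10.
After stage 1 the state is |+x⟩; P(|-y⟩) = |⟨-y|+x⟩|² = 1/2.
Joint probability = 1/10 × 1/2 = 0.050.

0.050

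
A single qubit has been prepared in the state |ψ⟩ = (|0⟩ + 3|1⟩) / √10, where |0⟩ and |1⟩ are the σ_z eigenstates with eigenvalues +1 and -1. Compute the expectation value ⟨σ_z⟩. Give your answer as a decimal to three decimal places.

-0.800

⟨σ_z⟩ = |a|² - |b|² divided by |a|²+|b|², with a, b the |0⟩, |1⟩ amplitudes.
= (1 - 9)/10 = -8/10.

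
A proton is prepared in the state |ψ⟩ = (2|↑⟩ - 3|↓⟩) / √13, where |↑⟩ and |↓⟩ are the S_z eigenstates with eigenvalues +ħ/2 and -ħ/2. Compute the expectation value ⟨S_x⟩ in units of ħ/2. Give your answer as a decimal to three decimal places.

-0.923

⟨σ_x⟩ = 2 Re(a* b)/(|a|²+|b|²) with a = 2, b = -3.
a* b = -6, so ⟨σ_x⟩ = -12/13.
⟨S_x⟩ = (ħ/2)·⟨σ_x⟩.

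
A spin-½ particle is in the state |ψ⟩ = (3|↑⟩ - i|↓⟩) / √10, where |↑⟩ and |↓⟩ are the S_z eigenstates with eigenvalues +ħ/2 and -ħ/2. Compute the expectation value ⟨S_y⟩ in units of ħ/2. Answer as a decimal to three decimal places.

-0.600

⟨σ_y⟩ = 2 Im(a* b)/(|a|²+|b|²) with a = 3, b = -i.
a* b = -3i, so ⟨σ_y⟩ = -6/10.
⟨S_y⟩ = (ħ/2)·⟨σ_y⟩.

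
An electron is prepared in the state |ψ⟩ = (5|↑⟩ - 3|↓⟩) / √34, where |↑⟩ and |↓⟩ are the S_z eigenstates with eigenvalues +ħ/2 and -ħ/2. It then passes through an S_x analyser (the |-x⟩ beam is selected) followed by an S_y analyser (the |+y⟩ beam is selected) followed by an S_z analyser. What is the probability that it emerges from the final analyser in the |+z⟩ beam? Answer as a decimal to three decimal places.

0.235

First analyser (S_x): P(|-x⟩) = |⟨-x|ψ⟩|² = 64/68.
After stage 1 the state is |-x⟩; P(|+y⟩) = |⟨+y|-x⟩|² = 1/2.
After stage 2 the state is |+y⟩; P(|+z⟩) = |⟨+z|+y⟩|² = 1/2.
Joint probability = 64/68 × 1/2 × 1/2 = 0.235.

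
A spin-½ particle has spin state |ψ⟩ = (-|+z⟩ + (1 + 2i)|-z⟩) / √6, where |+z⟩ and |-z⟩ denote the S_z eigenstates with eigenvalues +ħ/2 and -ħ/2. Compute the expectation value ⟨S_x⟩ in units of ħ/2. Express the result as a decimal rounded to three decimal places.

-0.333

⟨σ_x⟩ = 2 Re(a* b)/(|a|²+|b|²) with a = -1, b = (1 + 2i).
a* b = (-1 - 2i), so ⟨σ_x⟩ = -2/6.
⟨S_x⟩ = (ħ/2)·⟨σ_x⟩.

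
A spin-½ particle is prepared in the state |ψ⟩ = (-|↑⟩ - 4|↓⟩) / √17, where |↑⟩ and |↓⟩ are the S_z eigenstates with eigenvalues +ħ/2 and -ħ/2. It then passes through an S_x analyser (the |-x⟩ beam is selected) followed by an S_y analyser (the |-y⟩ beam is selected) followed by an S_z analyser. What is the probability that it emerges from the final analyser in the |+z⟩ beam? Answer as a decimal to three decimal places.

First analyser (S_x): P(|-x⟩) = |⟨-x|ψ⟩|² = 9/34.
After stage 1 the state is |-x⟩; P(|-y⟩) = |⟨-y|-x⟩|² = 1/2.
After stage 2 the state is |-y⟩; P(|+z⟩) = |⟨+z|-y⟩|² = 1/2.
Joint probability = 9/34 × 1/2 × 1/2 = 0.066.

0.066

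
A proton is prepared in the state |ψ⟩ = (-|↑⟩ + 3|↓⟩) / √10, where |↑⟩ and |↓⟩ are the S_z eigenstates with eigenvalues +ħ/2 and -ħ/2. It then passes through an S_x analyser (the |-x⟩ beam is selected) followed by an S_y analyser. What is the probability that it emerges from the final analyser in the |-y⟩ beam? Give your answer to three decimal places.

First analyser (S_x): P(|-x⟩) = |⟨-x|ψ⟩|² = 16/20.
After stage 1 the state is |-x⟩; P(|-y⟩) = |⟨-y|-x⟩|² = 1/2.
Joint probability = 16/20 × 1/2 = 0.400.

0.400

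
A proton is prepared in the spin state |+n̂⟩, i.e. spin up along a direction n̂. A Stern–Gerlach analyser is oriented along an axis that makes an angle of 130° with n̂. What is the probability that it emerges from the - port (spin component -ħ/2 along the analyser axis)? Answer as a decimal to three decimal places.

For spin-½, the probability of finding spin-up along an axis at angle θ to the initial spin direction is cos²(θ/2); spin-down is sin²(θ/2).
θ = 130°, so P = sin²(65°) ≈ 0.821.

0.821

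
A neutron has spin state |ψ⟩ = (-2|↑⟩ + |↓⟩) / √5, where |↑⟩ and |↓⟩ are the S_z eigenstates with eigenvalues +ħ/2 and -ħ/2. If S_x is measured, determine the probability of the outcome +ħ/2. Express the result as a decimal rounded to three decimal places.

|+x⟩ = (|↑⟩ + |↓⟩)/√2, so ⟨+x|ψ⟩ = (-1) / (√2·√5).
P = |-1|² / 10 = 1/10.

0.100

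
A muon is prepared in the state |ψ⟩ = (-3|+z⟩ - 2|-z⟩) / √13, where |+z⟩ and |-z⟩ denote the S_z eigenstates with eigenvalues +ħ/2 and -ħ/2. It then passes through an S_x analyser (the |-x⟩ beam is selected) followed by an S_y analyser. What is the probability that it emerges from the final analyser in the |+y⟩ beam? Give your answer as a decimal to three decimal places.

First analyser (S_x): P(|-x⟩) = |⟨-x|ψ⟩|² = 1/26.
After stage 1 the state is |-x⟩; P(|+y⟩) = |⟨+y|-x⟩|² = 1/2.
Joint probability = 1/26 × 1/2 = 0.019.

0.019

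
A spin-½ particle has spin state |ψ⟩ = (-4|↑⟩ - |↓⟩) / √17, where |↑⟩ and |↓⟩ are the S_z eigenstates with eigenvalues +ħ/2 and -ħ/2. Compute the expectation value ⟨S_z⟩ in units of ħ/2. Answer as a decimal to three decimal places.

⟨σ_z⟩ = |a|² - |b|² divided by |a|²+|b|², with a, b the |↑⟩, |↓⟩ amplitudes.
= (16 - 1)/17 = 15/17.
⟨S_z⟩ = (ħ/2)·⟨σ_z⟩.

0.882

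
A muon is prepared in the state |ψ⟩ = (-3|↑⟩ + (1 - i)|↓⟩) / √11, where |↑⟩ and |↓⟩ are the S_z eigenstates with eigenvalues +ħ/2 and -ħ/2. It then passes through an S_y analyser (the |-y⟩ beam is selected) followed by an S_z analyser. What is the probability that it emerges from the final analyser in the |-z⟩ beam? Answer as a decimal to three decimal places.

First analyser (S_y): P(|-y⟩) = |⟨-y|ψ⟩|² = 5/22.
After stage 1 the state is |-y⟩; P(|-z⟩) = |⟨-z|-y⟩|² = 1/2.
Joint probability = 5/22 × 1/2 = 0.114.

0.114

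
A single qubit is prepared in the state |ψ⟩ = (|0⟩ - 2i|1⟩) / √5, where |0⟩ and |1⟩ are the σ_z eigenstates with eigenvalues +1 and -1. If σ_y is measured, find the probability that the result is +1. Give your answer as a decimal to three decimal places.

0.100

|+y⟩ = (|0⟩ + i|1⟩)/√2, so ⟨+y|ψ⟩ = (-1) / (√2·√5).
P = |-1|² / 10 = 1/10.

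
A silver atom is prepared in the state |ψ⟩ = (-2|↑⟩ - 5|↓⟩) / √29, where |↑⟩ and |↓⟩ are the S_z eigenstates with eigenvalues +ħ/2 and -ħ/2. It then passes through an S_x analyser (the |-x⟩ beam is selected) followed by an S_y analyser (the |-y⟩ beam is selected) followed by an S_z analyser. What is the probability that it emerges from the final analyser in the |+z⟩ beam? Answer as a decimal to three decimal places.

First analyser (S_x): P(|-x⟩) = |⟨-x|ψ⟩|² = 9/58.
After stage 1 the state is |-x⟩; P(|-y⟩) = |⟨-y|-x⟩|² = 1/2.
After stage 2 the state is |-y⟩; P(|+z⟩) = |⟨+z|-y⟩|² = 1/2.
Joint probability = 9/58 × 1/2 × 1/2 = 0.039.

0.039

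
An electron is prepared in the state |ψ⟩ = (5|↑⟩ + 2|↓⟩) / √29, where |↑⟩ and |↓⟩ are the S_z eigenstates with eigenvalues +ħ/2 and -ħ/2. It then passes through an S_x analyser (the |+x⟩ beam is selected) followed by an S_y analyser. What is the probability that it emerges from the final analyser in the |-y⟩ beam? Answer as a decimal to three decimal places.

First analyser (S_x): P(|+x⟩) = |⟨+x|ψ⟩|² = 49/58.
After stage 1 the state is |+x⟩; P(|-y⟩) = |⟨-y|+x⟩|² = 1/2.
Joint probability = 49/58 × 1/2 = 0.422.

0.422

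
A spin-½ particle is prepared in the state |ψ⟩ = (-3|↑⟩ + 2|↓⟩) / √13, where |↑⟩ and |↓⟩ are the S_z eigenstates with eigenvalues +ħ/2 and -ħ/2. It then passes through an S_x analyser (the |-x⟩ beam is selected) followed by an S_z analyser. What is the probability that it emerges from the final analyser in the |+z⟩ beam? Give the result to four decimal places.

0.4808

First analyser (S_x): P(|-x⟩) = |⟨-x|ψ⟩|² = 25/26.
After stage 1 the state is |-x⟩; P(|+z⟩) = |⟨+z|-x⟩|² = 1/2.
Joint probability = 25/26 × 1/2 = 0.4808.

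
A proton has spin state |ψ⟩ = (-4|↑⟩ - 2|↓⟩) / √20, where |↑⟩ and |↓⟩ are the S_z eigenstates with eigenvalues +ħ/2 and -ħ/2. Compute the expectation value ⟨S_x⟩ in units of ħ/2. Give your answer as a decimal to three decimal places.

0.800

⟨σ_x⟩ = 2 Re(a* b)/(|a|²+|b|²) with a = -4, b = -2.
a* b = 8, so ⟨σ_x⟩ = 16/20.
⟨S_x⟩ = (ħ/2)·⟨σ_x⟩.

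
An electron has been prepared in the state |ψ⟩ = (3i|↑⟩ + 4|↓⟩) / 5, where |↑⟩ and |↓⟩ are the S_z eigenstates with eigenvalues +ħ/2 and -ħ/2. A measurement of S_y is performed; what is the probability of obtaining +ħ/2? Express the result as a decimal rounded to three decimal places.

0.020

|+y⟩ = (|↑⟩ + i|↓⟩)/√2, so ⟨+y|ψ⟩ = (-i) / (√2·5).
P = |-i|² / 50 = 1/50.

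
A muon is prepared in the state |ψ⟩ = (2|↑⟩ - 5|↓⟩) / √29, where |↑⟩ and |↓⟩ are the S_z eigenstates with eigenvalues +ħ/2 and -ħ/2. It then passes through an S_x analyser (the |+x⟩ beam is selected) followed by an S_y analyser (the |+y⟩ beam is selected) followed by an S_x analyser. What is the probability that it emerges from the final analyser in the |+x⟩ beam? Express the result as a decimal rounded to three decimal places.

First analyser (S_x): P(|+x⟩) = |⟨+x|ψ⟩|² = 9/58.
After stage 1 the state is |+x⟩; P(|+y⟩) = |⟨+y|+x⟩|² = 1/2.
After stage 2 the state is |+y⟩; P(|+x⟩) = |⟨+x|+y⟩|² = 1/2.
Joint probability = 9/58 × 1/2 × 1/2 = 0.039.

0.039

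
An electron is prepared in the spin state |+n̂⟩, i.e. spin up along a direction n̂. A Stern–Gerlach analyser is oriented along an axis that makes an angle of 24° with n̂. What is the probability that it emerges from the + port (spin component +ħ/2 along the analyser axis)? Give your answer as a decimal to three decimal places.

For spin-½, the probability of finding spin-up along an axis at angle θ to the initial spin direction is cos²(θ/2); spin-down is sin²(θ/2).
θ = 24°, so P = cos²(12°) ≈ 0.957.

0.957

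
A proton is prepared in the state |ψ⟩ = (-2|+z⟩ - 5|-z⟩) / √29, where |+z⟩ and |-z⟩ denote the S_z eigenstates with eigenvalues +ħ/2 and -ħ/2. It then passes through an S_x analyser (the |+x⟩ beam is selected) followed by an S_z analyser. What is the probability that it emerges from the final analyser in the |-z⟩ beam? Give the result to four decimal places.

First analyser (S_x): P(|+x⟩) = |⟨+x|ψ⟩|² = 49/58.
After stage 1 the state is |+x⟩; P(|-z⟩) = |⟨-z|+x⟩|² = 1/2.
Joint probability = 49/58 × 1/2 = 0.4224.

0.4224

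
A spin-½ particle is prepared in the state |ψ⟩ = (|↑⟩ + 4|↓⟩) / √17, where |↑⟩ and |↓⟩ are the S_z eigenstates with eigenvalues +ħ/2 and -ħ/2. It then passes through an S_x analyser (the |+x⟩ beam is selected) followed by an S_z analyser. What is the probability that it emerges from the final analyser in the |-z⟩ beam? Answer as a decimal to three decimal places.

First analyser (S_x): P(|+x⟩) = |⟨+x|ψ⟩|² = 25/34.
After stage 1 the state is |+x⟩; P(|-z⟩) = |⟨-z|+x⟩|² = 1/2.
Joint probability = 25/34 × 1/2 = 0.368.

0.368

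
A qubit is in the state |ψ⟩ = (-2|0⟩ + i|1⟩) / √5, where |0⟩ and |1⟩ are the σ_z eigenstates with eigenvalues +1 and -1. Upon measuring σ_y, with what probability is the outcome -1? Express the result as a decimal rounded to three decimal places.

|-y⟩ = (|0⟩ - i|1⟩)/√2, so ⟨-y|ψ⟩ = (-3) / (√2·√5).
P = |-3|² / 10 = 9/10.

0.900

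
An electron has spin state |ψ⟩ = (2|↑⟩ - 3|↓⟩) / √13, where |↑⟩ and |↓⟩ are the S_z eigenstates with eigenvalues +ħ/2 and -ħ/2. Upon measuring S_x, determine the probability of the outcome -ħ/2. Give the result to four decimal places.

|-x⟩ = (|↑⟩ - |↓⟩)/√2, so ⟨-x|ψ⟩ = (5) / (√2·√13).
P = |5|² / 26 = 25/26.

0.9615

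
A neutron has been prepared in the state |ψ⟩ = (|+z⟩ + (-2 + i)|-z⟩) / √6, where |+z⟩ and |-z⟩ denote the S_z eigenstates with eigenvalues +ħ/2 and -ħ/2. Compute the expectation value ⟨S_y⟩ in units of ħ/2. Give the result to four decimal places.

0.3333

⟨σ_y⟩ = 2 Im(a* b)/(|a|²+|b|²) with a = 1, b = (-2 + i).
a* b = (-2 + i), so ⟨σ_y⟩ = 2/6.
⟨S_y⟩ = (ħ/2)·⟨σ_y⟩.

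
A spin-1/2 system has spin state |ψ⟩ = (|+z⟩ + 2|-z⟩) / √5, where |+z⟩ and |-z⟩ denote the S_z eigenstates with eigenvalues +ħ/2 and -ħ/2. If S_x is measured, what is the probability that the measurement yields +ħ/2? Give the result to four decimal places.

0.9000

|+x⟩ = (|+z⟩ + |-z⟩)/√2, so ⟨+x|ψ⟩ = (3) / (√2·√5).
P = |3|² / 10 = 9/10.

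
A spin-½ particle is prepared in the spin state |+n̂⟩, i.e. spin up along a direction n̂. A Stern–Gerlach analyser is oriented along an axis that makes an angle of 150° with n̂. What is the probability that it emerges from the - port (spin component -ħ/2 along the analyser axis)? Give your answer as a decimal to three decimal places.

0.933

For spin-½, the probability of finding spin-up along an axis at angle θ to the initial spin direction is cos²(θ/2); spin-down is sin²(θ/2).
θ = 150°, so P = sin²(75°) ≈ 0.933.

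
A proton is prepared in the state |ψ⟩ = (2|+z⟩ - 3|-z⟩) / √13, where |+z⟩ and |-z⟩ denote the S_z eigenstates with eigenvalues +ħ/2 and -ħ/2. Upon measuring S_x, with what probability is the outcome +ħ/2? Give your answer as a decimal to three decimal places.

|+x⟩ = (|+z⟩ + |-z⟩)/√2, so ⟨+x|ψ⟩ = (-1) / (√2·√13).
P = |-1|² / 26 = 1/26.

0.038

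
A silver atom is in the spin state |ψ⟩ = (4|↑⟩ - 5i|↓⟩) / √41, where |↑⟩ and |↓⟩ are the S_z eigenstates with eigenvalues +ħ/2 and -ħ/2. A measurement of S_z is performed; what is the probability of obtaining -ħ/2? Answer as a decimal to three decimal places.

0.610

The -ħ/2 outcome corresponds to |↓⟩. Its amplitude in |ψ⟩ is -5i/√41.
P = |-5i|² / 41 = 25/41.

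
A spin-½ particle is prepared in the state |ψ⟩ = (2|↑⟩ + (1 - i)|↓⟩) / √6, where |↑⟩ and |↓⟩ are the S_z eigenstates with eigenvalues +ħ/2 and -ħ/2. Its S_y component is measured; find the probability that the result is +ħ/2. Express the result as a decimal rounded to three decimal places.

|+y⟩ = (|↑⟩ + i|↓⟩)/√2, so ⟨+y|ψ⟩ = (1 - i) / (√2·√6).
P = |1 - i|² / 12 = 2/12.

0.167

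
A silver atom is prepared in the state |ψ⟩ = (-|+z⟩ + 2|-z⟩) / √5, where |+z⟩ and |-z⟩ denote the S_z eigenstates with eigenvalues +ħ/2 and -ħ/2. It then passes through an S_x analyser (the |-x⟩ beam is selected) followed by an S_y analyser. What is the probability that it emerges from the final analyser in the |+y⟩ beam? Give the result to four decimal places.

First analyser (S_x): P(|-x⟩) = |⟨-x|ψ⟩|² = 9/10.
After stage 1 the state is |-x⟩; P(|+y⟩) = |⟨+y|-x⟩|² = 1/2.
Joint probability = 9/10 × 1/2 = 0.4500.

0.4500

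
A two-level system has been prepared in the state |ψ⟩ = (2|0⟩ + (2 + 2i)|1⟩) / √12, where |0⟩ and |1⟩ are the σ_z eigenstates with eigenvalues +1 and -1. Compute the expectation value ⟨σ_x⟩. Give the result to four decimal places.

0.6667

⟨σ_x⟩ = 2 Re(a* b)/(|a|²+|b|²) with a = 2, b = (2 + 2i).
a* b = (4 + 4i), so ⟨σ_x⟩ = 8/12.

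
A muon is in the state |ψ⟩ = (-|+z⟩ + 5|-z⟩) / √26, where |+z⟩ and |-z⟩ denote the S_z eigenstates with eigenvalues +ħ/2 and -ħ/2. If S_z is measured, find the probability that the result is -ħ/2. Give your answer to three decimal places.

0.962

The -ħ/2 outcome corresponds to |-z⟩. Its amplitude in |ψ⟩ is 5/√26.
P = |5|² / 26 = 25/26.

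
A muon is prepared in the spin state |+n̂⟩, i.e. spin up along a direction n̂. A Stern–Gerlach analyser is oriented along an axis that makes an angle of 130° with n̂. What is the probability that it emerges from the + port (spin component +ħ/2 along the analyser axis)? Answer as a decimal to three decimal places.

0.179

For spin-½, the probability of finding spin-up along an axis at angle θ to the initial spin direction is cos²(θ/2); spin-down is sin²(θ/2).
θ = 130°, so P = cos²(65°) ≈ 0.179.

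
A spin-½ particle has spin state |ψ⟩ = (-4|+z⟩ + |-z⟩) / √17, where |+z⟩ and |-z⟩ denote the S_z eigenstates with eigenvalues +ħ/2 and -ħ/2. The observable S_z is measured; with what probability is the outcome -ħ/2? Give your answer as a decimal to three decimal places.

0.059

The -ħ/2 outcome corresponds to |-z⟩. Its amplitude in |ψ⟩ is 1/√17.
P = |1|² / 17 = 1/17.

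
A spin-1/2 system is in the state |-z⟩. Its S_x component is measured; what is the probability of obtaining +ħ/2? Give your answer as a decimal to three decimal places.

In the S_z basis, |-z⟩ = |-z⟩ and |+x⟩ = (|+z⟩ + |-z⟩)/√2.
|⟨+x|-z⟩|² = 1/2.

0.500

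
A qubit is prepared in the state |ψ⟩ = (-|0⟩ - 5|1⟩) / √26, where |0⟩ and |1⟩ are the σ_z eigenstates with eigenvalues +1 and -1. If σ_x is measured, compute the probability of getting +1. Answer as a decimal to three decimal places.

|+x⟩ = (|0⟩ + |1⟩)/√2, so ⟨+x|ψ⟩ = (-6) / (√2·√26).
P = |-6|² / 52 = 36/52.

0.692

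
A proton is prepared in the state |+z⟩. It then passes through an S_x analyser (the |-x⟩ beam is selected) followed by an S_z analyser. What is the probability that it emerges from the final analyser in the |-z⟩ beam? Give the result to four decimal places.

0.2500

First analyser (S_x): from |+z⟩, P(|-x⟩) = 1/2.
After stage 1 the state is |-x⟩; P(|-z⟩) = |⟨-z|-x⟩|² = 1/2.
Joint probability = 1/2 × 1/2 = 0.2500.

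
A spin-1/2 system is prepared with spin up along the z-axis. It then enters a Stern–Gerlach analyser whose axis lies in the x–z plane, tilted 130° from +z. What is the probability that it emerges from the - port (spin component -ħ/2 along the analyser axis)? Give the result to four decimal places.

For spin-½, the probability of finding spin-up along an axis at angle θ to the initial spin direction is cos²(θ/2); spin-down is sin²(θ/2).
θ = 130°, so P = sin²(65°) ≈ 0.8214.

0.8214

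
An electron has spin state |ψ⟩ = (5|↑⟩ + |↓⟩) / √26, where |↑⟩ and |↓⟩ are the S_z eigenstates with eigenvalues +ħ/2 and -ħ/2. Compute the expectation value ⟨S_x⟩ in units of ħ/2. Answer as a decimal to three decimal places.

⟨σ_x⟩ = 2 Re(a* b)/(|a|²+|b|²) with a = 5, b = 1.
a* b = 5, so ⟨σ_x⟩ = 10/26.
⟨S_x⟩ = (ħ/2)·⟨σ_x⟩.

0.385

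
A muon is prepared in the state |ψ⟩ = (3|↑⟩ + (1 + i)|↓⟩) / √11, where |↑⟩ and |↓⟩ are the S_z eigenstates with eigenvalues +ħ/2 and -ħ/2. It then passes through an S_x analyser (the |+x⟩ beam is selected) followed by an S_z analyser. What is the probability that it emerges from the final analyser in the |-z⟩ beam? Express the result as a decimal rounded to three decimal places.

0.386

First analyser (S_x): P(|+x⟩) = |⟨+x|ψ⟩|² = 17/22.
After stage 1 the state is |+x⟩; P(|-z⟩) = |⟨-z|+x⟩|² = 1/2.
Joint probability = 17/22 × 1/2 = 0.386.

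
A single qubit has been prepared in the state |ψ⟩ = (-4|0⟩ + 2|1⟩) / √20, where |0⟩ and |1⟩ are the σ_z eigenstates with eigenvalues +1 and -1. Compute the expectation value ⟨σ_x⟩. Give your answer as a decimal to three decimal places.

-0.800

⟨σ_x⟩ = 2 Re(a* b)/(|a|²+|b|²) with a = -4, b = 2.
a* b = -8, so ⟨σ_x⟩ = -16/20.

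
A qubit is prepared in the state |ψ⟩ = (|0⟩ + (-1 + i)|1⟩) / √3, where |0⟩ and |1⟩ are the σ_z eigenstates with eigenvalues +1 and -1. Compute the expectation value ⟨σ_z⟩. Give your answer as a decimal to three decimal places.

⟨σ_z⟩ = |a|² - |b|² divided by |a|²+|b|², with a, b the |0⟩, |1⟩ amplitudes.
= (1 - 2)/3 = -1/3.

-0.333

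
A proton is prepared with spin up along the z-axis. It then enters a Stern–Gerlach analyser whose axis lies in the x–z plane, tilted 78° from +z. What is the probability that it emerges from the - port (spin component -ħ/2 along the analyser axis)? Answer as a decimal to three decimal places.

For spin-½, the probability of finding spin-up along an axis at angle θ to the initial spin direction is cos²(θ/2); spin-down is sin²(θ/2).
θ = 78°, so P = sin²(39°) ≈ 0.396.

0.396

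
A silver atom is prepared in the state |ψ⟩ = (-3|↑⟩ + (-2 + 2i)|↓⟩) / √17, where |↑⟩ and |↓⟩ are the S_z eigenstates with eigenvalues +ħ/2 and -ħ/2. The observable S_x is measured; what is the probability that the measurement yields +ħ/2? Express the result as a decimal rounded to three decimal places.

0.853

|+x⟩ = (|↑⟩ + |↓⟩)/√2, so ⟨+x|ψ⟩ = (-5 + 2i) / (√2·√17).
P = |-5 + 2i|² / 34 = 29/34.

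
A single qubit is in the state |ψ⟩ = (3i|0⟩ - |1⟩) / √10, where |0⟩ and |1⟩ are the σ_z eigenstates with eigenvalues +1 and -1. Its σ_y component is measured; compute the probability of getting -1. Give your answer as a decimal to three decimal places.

0.200

|-y⟩ = (|0⟩ - i|1⟩)/√2, so ⟨-y|ψ⟩ = (2i) / (√2·√10).
P = |2i|² / 20 = 4/20.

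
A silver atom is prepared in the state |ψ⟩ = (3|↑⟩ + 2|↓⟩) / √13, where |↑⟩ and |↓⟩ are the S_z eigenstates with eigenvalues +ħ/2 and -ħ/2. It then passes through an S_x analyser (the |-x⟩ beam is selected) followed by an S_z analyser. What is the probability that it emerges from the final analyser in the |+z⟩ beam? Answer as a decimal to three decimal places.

0.019

First analyser (S_x): P(|-x⟩) = |⟨-x|ψ⟩|² = 1/26.
After stage 1 the state is |-x⟩; P(|+z⟩) = |⟨+z|-x⟩|² = 1/2.
Joint probability = 1/26 × 1/2 = 0.019.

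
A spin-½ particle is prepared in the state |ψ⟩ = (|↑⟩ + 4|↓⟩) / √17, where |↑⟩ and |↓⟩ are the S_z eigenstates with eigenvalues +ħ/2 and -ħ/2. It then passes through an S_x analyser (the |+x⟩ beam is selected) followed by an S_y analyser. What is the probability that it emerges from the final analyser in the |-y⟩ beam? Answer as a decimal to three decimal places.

First analyser (S_x): P(|+x⟩) = |⟨+x|ψ⟩|² = 25/34.
After stage 1 the state is |+x⟩; P(|-y⟩) = |⟨-y|+x⟩|² = 1/2.
Joint probability = 25/34 × 1/2 = 0.368.

0.368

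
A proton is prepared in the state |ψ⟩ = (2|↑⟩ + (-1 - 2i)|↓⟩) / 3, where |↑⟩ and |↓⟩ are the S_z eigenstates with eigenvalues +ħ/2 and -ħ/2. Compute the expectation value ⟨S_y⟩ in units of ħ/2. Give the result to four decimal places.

-0.8889

⟨σ_y⟩ = 2 Im(a* b)/(|a|²+|b|²) with a = 2, b = (-1 - 2i).
a* b = (-2 - 4i), so ⟨σ_y⟩ = -8/9.
⟨S_y⟩ = (ħ/2)·⟨σ_y⟩.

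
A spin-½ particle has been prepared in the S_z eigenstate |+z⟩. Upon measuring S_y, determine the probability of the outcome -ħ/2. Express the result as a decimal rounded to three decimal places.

In the S_z basis, |+z⟩ = |+z⟩ and |-y⟩ = (|+z⟩ - i|-z⟩)/√2.
|⟨-y|+z⟩|² = 1/2.

0.500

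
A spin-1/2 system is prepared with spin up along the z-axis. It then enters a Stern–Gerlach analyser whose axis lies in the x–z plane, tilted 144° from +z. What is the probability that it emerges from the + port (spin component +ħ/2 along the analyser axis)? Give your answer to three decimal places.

0.095

For spin-½, the probability of finding spin-up along an axis at angle θ to the initial spin direction is cos²(θ/2); spin-down is sin²(θ/2).
θ = 144°, so P = cos²(72°) ≈ 0.095.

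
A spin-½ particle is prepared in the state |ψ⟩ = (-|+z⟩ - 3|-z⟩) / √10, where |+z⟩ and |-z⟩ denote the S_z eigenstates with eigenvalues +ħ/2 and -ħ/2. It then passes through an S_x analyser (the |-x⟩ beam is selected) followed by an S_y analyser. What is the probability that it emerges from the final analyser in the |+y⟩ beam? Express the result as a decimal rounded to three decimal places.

0.100

First analyser (S_x): P(|-x⟩) = |⟨-x|ψ⟩|² = 4/20.
After stage 1 the state is |-x⟩; P(|+y⟩) = |⟨+y|-x⟩|² = 1/2.
Joint probability = 4/20 × 1/2 = 0.100.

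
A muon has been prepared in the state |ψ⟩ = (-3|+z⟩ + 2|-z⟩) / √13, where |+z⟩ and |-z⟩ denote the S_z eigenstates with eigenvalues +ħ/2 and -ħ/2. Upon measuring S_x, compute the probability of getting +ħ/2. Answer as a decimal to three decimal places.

|+x⟩ = (|+z⟩ + |-z⟩)/√2, so ⟨+x|ψ⟩ = (-1) / (√2·√13).
P = |-1|² / 26 = 1/26.

0.038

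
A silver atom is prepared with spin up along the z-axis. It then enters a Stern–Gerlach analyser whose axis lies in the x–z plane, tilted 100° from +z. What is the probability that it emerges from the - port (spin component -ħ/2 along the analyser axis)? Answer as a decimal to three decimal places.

For spin-½, the probability of finding spin-up along an axis at angle θ to the initial spin direction is cos²(θ/2); spin-down is sin²(θ/2).
θ = 100°, so P = sin²(50°) ≈ 0.587.

0.587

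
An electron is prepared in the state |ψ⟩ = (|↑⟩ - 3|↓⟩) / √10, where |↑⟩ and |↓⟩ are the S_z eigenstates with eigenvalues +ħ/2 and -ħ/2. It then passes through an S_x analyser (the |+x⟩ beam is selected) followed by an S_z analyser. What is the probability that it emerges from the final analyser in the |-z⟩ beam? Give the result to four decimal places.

0.1000

First analyser (S_x): P(|+x⟩) = |⟨+x|ψ⟩|² = 4/20.
After stage 1 the state is |+x⟩; P(|-z⟩) = |⟨-z|+x⟩|² = 1/2.
Joint probability = 4/20 × 1/2 = 0.1000.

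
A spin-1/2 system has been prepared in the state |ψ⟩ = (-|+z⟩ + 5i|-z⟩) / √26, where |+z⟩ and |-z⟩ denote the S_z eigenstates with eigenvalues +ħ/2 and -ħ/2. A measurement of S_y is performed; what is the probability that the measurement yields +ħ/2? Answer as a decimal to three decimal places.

|+y⟩ = (|+z⟩ + i|-z⟩)/√2, so ⟨+y|ψ⟩ = (4) / (√2·√26).
P = |4|² / 52 = 16/52.

0.308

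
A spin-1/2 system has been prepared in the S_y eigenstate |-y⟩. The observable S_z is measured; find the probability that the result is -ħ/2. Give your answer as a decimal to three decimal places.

In the S_z basis, |-y⟩ = (|+z⟩ - i|-z⟩)/√2 and |-z⟩ = |-z⟩.
|⟨-z|-y⟩|² = 1/2.

0.500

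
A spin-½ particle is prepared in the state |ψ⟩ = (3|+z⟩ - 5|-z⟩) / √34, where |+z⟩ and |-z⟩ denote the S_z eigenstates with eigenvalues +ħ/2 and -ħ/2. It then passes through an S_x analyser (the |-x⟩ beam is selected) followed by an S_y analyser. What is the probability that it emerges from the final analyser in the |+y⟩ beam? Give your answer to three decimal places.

First analyser (S_x): P(|-x⟩) = |⟨-x|ψ⟩|² = 64/68.
After stage 1 the state is |-x⟩; P(|+y⟩) = |⟨+y|-x⟩|² = 1/2.
Joint probability = 64/68 × 1/2 = 0.471.

0.471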